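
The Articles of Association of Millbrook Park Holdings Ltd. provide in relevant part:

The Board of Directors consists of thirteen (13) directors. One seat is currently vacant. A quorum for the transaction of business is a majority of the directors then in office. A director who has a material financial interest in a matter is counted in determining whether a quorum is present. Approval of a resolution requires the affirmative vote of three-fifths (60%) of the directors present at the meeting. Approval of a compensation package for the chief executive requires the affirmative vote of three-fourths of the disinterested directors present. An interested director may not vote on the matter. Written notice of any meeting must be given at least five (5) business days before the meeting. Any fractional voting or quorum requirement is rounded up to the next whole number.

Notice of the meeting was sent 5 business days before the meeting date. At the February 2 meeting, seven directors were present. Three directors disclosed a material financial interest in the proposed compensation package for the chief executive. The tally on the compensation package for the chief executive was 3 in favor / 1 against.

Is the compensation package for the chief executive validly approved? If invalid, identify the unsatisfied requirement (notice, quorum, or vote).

Valid — all requirements satisfied.

Notice: 5 business days given; 5 required (5 ≥ 5). Satisfied.
Quorum: 7 present (interested directors count toward quorum); quorum is 7. Satisfied.
Vote: the compensation package for the chief executive requires three-fourths of the disinterested directors present (7 − 3 = 4). 3/4 of 4 = 3, so 3 affirmative votes are needed; 3 voted in favor. Satisfied.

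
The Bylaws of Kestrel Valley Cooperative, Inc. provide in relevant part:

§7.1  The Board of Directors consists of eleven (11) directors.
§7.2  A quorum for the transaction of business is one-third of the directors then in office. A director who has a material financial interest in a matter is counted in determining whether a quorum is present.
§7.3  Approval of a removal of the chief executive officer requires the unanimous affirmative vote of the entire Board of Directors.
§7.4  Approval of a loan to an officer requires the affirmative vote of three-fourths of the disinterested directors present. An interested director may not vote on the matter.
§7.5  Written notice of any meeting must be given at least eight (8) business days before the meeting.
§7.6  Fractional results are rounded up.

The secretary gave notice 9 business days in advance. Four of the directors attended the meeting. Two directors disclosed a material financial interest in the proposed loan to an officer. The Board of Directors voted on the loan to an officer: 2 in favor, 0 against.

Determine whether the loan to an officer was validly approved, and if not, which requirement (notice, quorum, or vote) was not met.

Notice: 9 business days given; 8 required (9 ≥ 8). Satisfied.
Quorum: 4 present (interested directors count toward quorum); quorum is 4. Satisfied.
Vote: the loan to an officer requires three-fourths of the disinterested directors present (4 − 2 = 2). 3/4 of 2 = 1.50, rounded up to 2, so 2 affirmative votes are needed; 2 voted in favor. Satisfied.

Valid — all requirements satisfied.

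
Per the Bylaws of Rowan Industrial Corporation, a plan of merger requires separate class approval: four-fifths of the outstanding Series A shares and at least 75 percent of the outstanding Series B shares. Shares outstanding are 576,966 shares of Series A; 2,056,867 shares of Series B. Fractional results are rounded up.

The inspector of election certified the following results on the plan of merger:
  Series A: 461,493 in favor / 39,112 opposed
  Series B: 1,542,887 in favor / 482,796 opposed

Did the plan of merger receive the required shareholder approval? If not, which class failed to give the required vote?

Not approved — the Series A shares did not give the required vote.

Series A: 4/5 of 576966 = 461572.80, rounded up to 461573; 461,573 required, 461,493 in favor — not approved.
Series B: 3/4 of 2056867 = 1542650.25, rounded up to 1542651; 1,542,651 required, 1,542,887 in favor — approved.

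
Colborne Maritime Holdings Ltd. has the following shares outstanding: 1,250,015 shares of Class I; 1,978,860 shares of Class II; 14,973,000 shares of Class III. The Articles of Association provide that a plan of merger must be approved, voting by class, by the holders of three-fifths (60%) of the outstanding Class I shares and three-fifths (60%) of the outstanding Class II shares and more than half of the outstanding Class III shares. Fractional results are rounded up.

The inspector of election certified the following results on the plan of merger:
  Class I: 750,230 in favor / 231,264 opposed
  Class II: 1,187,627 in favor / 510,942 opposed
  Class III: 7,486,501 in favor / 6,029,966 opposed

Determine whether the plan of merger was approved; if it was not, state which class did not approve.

Class I: 3/5 of 1250015 = 750009; 750,009 required, 750,230 in favor — approved.
Class II: 3/5 of 1978860 = 1187316; 1,187,316 required, 1,187,627 in favor — approved.
Class III: a majority of 14973000 is 7486501; 7,486,501 required, 7,486,501 in favor — approved.

Approved — every class gave the required vote.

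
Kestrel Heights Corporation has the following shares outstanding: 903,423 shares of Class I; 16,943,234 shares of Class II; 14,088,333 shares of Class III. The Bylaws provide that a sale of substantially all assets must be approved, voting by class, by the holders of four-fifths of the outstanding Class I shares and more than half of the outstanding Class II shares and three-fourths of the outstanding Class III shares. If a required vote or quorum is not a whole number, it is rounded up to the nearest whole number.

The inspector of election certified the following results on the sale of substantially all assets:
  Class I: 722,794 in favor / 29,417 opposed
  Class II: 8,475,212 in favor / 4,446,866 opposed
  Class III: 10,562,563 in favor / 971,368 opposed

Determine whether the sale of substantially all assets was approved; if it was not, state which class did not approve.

Class I: 4/5 of 903423 = 722738.40, rounded up to 722739; 722,739 required, 722,794 in favor — approved.
Class II: a majority of 16943234 is 8471618; 8,471,618 required, 8,475,212 in favor — approved.
Class III: 3/4 of 14088333 = 10566249.75, rounded up to 10566250; 10,566,250 required, 10,562,563 in favor — not approved.

Not approved — the Class III shares did not give the required vote.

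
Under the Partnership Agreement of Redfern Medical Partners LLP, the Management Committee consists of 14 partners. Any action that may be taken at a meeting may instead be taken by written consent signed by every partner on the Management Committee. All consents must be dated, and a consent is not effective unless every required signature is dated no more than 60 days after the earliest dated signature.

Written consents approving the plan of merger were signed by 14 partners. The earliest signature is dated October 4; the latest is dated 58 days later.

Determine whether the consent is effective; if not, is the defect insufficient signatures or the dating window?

Effective — both the signature and dating-window requirements are satisfied.

Signatures required: every one of 14 — unanimous means all 14, so 14 needed; 14 signed. Sufficient.
Dating window: the latest signature is 58 days after the earliest; the limit is 60 days. Within the window.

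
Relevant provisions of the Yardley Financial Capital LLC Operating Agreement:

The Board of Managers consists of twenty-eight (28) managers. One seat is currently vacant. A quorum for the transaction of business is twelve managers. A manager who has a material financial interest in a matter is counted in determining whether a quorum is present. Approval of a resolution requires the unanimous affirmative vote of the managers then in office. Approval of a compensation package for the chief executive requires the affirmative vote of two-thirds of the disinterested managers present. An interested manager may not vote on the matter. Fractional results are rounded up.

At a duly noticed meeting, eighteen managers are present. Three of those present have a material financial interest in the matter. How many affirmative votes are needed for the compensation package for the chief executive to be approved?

10

The compensation package for the chief executive requires two-thirds of the disinterested managers present (18 − 3 = 15).
2/3 of 15 = 10.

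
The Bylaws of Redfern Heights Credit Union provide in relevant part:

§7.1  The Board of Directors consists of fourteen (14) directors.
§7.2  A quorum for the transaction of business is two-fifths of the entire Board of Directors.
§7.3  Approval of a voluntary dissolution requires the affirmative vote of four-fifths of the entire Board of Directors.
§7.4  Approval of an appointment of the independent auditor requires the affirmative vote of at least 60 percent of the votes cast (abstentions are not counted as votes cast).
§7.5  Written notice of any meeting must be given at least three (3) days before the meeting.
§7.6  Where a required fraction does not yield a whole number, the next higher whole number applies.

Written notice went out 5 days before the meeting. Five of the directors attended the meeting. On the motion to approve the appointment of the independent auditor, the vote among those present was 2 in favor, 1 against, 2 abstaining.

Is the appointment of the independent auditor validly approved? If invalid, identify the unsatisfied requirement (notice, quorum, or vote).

Notice: 5 days given; 3 required (5 ≥ 3). Satisfied.
Quorum: 5 present; quorum is 6. Not satisfied.
Vote: the appointment of the independent auditor requires three-fifths of the votes cast (5 present − 2 abstaining = 3). 3/5 of 3 = 1.80, rounded up to 2, so 2 affirmative votes are needed; 2 voted in favor. Satisfied. (Moot — without a quorum no business can be validly transacted.)

Invalid — quorum requirement not satisfied.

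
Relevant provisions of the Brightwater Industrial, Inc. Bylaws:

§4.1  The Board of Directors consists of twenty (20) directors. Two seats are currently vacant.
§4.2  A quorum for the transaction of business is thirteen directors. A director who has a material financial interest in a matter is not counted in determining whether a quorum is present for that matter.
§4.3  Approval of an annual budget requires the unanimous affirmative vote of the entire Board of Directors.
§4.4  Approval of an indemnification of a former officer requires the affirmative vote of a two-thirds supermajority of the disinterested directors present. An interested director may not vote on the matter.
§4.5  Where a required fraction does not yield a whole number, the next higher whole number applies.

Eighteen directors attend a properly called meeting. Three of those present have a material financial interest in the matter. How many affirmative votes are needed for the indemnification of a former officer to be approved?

The indemnification of a former officer requires two-thirds of the disinterested directors present (18 − 3 = 15).
2/3 of 15 = 10.

10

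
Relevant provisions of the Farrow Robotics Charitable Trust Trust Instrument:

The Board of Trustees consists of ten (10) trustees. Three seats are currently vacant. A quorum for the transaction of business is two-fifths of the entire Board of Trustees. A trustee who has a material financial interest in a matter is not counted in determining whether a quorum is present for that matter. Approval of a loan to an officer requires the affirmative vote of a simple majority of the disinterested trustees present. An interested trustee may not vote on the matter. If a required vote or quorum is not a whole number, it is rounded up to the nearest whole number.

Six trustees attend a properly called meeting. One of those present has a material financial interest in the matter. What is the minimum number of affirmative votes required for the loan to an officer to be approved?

The loan to an officer requires a majority of the disinterested trustees present (6 − 1 = 5).
A majority of 5 is 3.

3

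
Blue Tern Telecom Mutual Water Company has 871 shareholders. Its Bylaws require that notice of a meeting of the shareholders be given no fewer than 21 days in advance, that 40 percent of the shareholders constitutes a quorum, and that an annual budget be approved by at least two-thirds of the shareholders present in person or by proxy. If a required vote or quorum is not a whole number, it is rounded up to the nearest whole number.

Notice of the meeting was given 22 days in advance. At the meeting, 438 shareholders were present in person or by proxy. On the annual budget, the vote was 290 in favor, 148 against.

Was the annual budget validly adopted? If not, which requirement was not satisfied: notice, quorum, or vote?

Invalid — vote requirement not satisfied.

Notice: 22 days given; 21 required. Satisfied.
Quorum: 40% of 871 = 348.40, rounded up to 349; 438 present. Satisfied.
Vote: requires two-thirds of those present (438); 2/3 of 438 = 292, so 292 needed; 290 in favor. Not satisfied.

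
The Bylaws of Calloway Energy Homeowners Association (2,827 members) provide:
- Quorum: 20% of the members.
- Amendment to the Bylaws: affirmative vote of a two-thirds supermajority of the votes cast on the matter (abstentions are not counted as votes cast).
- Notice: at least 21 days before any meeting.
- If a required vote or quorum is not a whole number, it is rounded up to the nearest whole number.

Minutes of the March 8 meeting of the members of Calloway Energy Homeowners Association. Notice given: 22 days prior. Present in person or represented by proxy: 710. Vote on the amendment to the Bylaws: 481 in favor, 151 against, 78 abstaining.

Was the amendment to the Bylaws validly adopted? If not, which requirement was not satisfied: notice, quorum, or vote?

Valid — all requirements satisfied.

Notice: 22 days given; 21 required. Satisfied.
Quorum: 20% of 2,827 = 565.40, rounded up to 566; 710 present. Satisfied.
Vote: requires two-thirds of the votes cast (710 − 78 abstaining = 632); 2/3 of 632 = 421.33, rounded up to 422, so 422 needed; 481 in favor. Satisfied.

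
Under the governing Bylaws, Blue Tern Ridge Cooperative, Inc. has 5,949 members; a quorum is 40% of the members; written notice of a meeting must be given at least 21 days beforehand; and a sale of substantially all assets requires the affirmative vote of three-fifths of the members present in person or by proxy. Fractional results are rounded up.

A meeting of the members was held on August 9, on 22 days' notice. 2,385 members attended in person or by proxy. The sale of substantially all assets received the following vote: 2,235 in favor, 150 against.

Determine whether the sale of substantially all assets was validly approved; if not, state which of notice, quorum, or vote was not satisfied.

Valid — all requirements satisfied.

Notice: 22 days given; 21 required. Satisfied.
Quorum: 40% of 5,949 = 2,379.60, rounded up to 2,380; 2,385 present. Satisfied.
Vote: requires three-fifths of those present (2,385); 3/5 of 2385 = 1431, so 1,431 needed; 2,235 in favor. Satisfied.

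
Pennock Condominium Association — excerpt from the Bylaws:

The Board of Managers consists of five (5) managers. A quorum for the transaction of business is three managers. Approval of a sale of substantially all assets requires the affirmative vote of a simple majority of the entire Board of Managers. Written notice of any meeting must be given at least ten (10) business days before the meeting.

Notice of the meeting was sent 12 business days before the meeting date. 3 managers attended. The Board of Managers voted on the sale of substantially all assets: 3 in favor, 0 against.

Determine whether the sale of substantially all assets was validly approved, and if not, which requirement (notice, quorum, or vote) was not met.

Notice: 12 business days given; 10 required (12 ≥ 10). Satisfied.
Quorum: 3 present; quorum is 3. Satisfied.
Vote: the sale of substantially all assets requires a majority of the entire Board of Managers (5). A majority of 5 is 3, so 3 affirmative votes are needed; 3 voted in favor. Satisfied.

Valid — all requirements satisfied.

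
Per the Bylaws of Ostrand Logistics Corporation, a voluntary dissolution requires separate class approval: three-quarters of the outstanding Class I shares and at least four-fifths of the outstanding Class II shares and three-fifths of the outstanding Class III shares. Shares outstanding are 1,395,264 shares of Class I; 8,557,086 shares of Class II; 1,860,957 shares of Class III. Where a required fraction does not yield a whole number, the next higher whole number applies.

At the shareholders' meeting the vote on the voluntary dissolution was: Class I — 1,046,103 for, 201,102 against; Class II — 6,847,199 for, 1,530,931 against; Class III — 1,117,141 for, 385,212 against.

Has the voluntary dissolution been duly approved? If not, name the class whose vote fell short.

Class I: 3/4 of 1395264 = 1046448; 1,046,448 required, 1,046,103 in favor — not approved.
Class II: 4/5 of 8557086 = 6845668.80, rounded up to 6845669; 6,845,669 required, 6,847,199 in favor — approved.
Class III: 3/5 of 1860957 = 1116574.20, rounded up to 1116575; 1,116,575 required, 1,117,141 in favor — approved.

Not approved — the Class I shares did not give the required vote.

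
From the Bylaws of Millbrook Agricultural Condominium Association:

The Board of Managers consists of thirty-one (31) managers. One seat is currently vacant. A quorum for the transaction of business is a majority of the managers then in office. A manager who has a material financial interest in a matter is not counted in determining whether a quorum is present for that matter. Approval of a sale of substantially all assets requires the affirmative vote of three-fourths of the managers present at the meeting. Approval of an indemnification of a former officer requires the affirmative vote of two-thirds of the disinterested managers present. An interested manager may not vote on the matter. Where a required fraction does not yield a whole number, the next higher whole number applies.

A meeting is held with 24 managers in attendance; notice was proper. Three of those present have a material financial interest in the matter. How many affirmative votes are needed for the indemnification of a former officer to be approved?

The indemnification of a former officer requires two-thirds of the disinterested managers present (24 − 3 = 21).
2/3 of 21 = 14.

14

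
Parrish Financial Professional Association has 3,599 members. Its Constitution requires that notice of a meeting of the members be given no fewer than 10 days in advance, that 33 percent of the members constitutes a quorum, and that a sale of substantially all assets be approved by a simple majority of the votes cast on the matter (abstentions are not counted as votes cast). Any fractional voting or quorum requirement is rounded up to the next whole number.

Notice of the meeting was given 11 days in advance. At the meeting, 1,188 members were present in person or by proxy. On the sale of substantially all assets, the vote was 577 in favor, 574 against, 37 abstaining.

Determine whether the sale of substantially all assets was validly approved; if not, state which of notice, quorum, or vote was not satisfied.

Valid — all requirements satisfied.

Notice: 11 days given; 10 required. Satisfied.
Quorum: 33% of 3,599 = 1,187.67, rounded up to 1,188; 1,188 present. Satisfied.
Vote: requires a majority of the votes cast (1,188 − 37 abstaining = 1,151); a majority of 1151 is 576, so 576 needed; 577 in favor. Satisfied.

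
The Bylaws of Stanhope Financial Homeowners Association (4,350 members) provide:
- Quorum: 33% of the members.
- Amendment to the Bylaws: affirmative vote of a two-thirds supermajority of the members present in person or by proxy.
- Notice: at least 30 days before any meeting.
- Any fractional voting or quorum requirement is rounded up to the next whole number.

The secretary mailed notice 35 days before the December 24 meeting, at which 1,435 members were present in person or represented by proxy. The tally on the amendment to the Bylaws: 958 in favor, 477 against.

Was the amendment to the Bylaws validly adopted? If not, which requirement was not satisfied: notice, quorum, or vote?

Notice: 35 days given; 30 required. Satisfied.
Quorum: 33% of 4,350 = 1,435.50, rounded up to 1,436; 1,435 present. Not satisfied.
Vote: requires two-thirds of those present (1,435); 2/3 of 1435 = 956.67, rounded up to 957, so 957 needed; 958 in favor. Satisfied.

Invalid — quorum requirement not satisfied.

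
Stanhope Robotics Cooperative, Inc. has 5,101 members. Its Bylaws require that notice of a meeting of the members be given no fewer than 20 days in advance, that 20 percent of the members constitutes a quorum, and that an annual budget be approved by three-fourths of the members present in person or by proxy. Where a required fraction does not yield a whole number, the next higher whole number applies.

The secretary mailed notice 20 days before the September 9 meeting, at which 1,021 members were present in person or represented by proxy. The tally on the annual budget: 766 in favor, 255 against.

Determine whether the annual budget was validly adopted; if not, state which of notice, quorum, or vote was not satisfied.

Valid — all requirements satisfied.

Notice: 20 days given; 20 required. Satisfied.
Quorum: 20% of 5,101 = 1,020.20, rounded up to 1,021; 1,021 present. Satisfied.
Vote: requires three-fourths of those present (1,021); 3/4 of 1021 = 765.75, rounded up to 766, so 766 needed; 766 in favor. Satisfied.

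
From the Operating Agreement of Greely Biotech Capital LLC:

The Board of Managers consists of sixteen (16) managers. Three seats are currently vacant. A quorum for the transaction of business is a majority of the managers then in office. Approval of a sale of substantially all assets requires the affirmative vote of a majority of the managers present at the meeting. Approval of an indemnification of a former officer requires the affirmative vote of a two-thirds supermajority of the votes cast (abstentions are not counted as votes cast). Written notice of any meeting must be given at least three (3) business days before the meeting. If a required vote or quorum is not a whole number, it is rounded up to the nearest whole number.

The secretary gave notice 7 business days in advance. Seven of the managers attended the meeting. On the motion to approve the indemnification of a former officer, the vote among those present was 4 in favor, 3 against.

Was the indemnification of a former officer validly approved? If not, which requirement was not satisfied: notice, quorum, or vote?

Invalid — vote requirement not satisfied.

Notice: 7 business days given; 3 required (7 ≥ 3). Satisfied.
Quorum: 7 present; quorum is 7. Satisfied.
Vote: the indemnification of a former officer requires two-thirds of the votes cast (7). 2/3 of 7 = 4.67, rounded up to 5, so 5 affirmative votes are needed; 4 voted in favor. Not satisfied.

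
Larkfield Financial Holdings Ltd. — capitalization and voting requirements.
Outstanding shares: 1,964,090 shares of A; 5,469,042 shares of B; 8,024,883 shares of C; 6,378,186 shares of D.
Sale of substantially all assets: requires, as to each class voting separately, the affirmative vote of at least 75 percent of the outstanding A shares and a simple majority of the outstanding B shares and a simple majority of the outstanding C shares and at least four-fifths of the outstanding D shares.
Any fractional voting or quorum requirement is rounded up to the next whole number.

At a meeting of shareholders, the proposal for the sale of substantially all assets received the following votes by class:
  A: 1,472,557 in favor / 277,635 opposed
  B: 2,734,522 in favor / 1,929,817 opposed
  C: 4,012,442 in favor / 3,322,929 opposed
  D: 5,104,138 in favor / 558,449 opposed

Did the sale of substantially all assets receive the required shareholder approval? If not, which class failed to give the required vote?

A: 3/4 of 1964090 = 1473067.50, rounded up to 1473068; 1,473,068 required, 1,472,557 in favor — not approved.
B: a majority of 5469042 is 2734522; 2,734,522 required, 2,734,522 in favor — approved.
C: a majority of 8024883 is 4012442; 4,012,442 required, 4,012,442 in favor — approved.
D: 4/5 of 6378186 = 5102548.80, rounded up to 5102549; 5,102,549 required, 5,104,138 in favor — approved.

Not approved — the A shares did not give the required vote.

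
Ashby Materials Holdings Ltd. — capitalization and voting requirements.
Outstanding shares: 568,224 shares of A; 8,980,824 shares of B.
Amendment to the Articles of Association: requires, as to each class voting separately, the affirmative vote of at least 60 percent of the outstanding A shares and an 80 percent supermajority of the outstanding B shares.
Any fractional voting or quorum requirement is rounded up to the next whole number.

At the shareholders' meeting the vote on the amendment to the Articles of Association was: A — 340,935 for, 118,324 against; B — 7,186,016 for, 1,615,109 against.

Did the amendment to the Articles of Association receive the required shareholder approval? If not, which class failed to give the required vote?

Approved — every class gave the required vote.

A: 3/5 of 568224 = 340934.40, rounded up to 340935; 340,935 required, 340,935 in favor — approved.
B: 4/5 of 8980824 = 7184659.20, rounded up to 7184660; 7,184,660 required, 7,186,016 in favor — approved.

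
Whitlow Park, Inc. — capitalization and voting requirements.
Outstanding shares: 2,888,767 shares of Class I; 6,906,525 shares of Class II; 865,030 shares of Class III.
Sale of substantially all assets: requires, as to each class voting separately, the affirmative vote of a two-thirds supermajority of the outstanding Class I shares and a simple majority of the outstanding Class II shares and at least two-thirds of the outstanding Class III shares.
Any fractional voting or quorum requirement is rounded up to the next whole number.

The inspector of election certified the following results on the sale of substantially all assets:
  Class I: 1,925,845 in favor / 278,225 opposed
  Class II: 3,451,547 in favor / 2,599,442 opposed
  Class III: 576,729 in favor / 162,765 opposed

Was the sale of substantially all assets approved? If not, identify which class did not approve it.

Not approved — the Class II shares did not give the required vote.

Class I: 2/3 of 2888767 = 1925844.67, rounded up to 1925845; 1,925,845 required, 1,925,845 in favor — approved.
Class II: a majority of 6906525 is 3453263; 3,453,263 required, 3,451,547 in favor — not approved.
Class III: 2/3 of 865030 = 576686.67, rounded up to 576687; 576,687 required, 576,729 in favor — approved.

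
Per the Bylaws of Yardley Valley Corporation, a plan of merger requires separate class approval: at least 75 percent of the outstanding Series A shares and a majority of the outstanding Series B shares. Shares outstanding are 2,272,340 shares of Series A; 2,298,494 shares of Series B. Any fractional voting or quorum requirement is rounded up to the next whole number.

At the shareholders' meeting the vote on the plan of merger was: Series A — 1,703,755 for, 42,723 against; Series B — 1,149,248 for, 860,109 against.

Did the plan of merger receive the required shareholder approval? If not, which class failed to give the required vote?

Not approved — the Series A shares did not give the required vote.

Series A: 3/4 of 2272340 = 1704255; 1,704,255 required, 1,703,755 in favor — not approved.
Series B: a majority of 2298494 is 1149248; 1,149,248 required, 1,149,248 in favor — approved.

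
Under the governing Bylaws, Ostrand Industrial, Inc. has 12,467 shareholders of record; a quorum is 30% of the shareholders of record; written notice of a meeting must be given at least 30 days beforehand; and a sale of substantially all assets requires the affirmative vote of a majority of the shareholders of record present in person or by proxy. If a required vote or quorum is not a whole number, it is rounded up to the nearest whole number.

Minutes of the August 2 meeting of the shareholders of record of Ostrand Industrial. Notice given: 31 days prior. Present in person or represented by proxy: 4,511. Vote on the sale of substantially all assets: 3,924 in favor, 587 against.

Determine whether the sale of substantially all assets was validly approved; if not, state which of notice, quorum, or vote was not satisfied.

Valid — all requirements satisfied.

Notice: 31 days given; 30 required. Satisfied.
Quorum: 30% of 12,467 = 3,740.10, rounded up to 3,741; 4,511 present. Satisfied.
Vote: requires a majority of those present (4,511); a majority of 4511 is 2256, so 2,256 needed; 3,924 in favor. Satisfied.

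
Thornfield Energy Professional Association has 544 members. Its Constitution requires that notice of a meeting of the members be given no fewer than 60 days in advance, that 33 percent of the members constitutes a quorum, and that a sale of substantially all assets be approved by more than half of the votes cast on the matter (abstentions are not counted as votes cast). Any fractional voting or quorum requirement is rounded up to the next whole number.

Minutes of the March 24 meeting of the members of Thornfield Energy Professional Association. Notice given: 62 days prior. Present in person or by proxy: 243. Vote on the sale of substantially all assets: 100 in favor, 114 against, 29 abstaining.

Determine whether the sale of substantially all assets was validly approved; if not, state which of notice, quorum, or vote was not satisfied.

Notice: 62 days given; 60 required. Satisfied.
Quorum: 33% of 544 = 179.52, rounded up to 180; 243 present. Satisfied.
Vote: requires a majority of the votes cast (243 − 29 abstaining = 214); a majority of 214 is 108, so 108 needed; 100 in favor. Not satisfied.

Invalid — vote requirement not satisfied.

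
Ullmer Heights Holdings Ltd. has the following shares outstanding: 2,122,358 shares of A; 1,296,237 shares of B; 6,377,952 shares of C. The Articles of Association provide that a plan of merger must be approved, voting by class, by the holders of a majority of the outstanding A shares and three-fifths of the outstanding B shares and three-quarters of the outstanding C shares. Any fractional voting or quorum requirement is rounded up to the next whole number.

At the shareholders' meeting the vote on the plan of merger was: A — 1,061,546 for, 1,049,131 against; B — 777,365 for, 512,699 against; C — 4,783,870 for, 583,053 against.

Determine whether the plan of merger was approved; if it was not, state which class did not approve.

A: a majority of 2122358 is 1061180; 1,061,180 required, 1,061,546 in favor — approved.
B: 3/5 of 1296237 = 777742.20, rounded up to 777743; 777,743 required, 777,365 in favor — not approved.
C: 3/4 of 6377952 = 4783464; 4,783,464 required, 4,783,870 in favor — approved.

Not approved — the B shares did not give the required vote.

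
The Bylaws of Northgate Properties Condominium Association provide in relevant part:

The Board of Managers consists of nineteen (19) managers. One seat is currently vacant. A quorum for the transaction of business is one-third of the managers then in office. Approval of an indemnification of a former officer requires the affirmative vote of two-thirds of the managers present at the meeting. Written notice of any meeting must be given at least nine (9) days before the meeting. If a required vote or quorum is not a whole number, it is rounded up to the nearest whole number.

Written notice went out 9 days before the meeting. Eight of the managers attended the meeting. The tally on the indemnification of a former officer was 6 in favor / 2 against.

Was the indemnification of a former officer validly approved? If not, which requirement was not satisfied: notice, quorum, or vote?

Valid — all requirements satisfied.

Notice: 9 days given; 9 required (9 ≥ 9). Satisfied.
Quorum: 8 present; quorum is 6. Satisfied.
Vote: the indemnification of a former officer requires two-thirds of the managers present (8). 2/3 of 8 = 5.33, rounded up to 6, so 6 affirmative votes are needed; 6 voted in favor. Satisfied.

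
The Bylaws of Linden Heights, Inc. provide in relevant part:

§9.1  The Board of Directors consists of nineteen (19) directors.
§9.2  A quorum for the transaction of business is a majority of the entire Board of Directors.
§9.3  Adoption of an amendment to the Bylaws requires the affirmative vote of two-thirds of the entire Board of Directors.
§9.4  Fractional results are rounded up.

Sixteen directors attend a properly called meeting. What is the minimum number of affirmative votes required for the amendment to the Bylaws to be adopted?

The amendment to the Bylaws requires two-thirds of the entire Board of Directors (19).
2/3 of 19 = 12.67, rounded up to 13.

13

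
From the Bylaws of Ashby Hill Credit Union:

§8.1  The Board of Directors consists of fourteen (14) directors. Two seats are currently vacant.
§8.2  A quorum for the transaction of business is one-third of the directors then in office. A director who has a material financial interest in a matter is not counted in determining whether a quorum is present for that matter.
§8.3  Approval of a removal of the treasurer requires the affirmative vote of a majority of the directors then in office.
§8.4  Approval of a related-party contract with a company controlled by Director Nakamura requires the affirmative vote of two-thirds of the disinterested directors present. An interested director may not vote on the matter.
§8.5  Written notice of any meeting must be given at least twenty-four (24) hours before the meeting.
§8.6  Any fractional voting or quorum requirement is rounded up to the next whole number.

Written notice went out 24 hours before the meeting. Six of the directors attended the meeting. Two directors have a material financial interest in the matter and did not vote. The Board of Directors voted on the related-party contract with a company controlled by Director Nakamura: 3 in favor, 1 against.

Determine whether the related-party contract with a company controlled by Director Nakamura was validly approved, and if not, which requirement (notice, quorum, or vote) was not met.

Notice: 24 hours given; 24 required (24 ≥ 24). Satisfied.
Quorum: 6 present, but the 2 interested directors do not count, leaving 4. Quorum is 4. Satisfied.
Vote: the related-party contract with a company controlled by Director Nakamura requires two-thirds of the disinterested directors present (6 − 2 = 4). 2/3 of 4 = 2.67, rounded up to 3, so 3 affirmative votes are needed; 3 voted in favor. Satisfied.

Valid — all requirements satisfied.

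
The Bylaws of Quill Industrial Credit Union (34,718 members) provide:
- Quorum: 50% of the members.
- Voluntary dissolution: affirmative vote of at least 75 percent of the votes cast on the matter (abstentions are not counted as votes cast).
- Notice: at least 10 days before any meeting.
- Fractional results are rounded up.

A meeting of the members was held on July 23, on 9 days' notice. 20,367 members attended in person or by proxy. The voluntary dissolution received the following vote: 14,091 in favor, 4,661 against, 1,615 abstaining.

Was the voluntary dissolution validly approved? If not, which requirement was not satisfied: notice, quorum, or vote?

Notice: 9 days given; 10 required. Not satisfied.
Quorum: 50% of 34,718 = 17,359; 20,367 present. Satisfied.
Vote: requires three-fourths of the votes cast (20,367 − 1,615 abstaining = 18,752); 3/4 of 18752 = 14064, so 14,064 needed; 14,091 in favor. Satisfied.

Invalid — notice requirement not satisfied.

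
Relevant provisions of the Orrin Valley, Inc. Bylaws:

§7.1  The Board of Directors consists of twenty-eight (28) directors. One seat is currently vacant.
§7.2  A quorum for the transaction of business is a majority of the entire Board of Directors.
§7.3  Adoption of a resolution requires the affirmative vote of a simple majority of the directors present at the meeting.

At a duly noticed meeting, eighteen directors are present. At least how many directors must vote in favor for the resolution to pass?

10

The resolution requires a majority of the directors present (18).
A majority of 18 is 10.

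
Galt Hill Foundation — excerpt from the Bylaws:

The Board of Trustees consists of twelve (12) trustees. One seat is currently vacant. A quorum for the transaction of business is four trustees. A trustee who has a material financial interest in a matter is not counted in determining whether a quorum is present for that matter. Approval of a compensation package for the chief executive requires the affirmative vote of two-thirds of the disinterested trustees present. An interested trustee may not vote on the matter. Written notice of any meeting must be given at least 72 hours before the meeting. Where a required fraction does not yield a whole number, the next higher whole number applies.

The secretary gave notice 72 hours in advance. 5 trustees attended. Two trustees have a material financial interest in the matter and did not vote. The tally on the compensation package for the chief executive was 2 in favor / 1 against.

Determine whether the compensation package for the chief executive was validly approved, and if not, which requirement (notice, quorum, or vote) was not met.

Notice: 72 hours given; 72 required (72 ≥ 72). Satisfied.
Quorum: 5 present, but the 2 interested trustees do not count, leaving 3. Quorum is 4. Not satisfied.
Vote: the compensation package for the chief executive requires two-thirds of the disinterested trustees present (5 − 2 = 3). 2/3 of 3 = 2, so 2 affirmative votes are needed; 2 voted in favor. Satisfied. (Moot — without a quorum no business can be validly transacted.)

Invalid — quorum requirement not satisfied.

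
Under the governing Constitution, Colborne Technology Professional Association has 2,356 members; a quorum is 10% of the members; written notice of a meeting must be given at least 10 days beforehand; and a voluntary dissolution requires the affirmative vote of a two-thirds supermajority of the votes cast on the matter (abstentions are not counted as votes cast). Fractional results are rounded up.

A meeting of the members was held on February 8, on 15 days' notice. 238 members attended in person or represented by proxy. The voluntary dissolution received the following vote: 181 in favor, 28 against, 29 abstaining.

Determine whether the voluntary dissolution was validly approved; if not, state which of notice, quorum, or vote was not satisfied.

Valid — all requirements satisfied.

Notice: 15 days given; 10 required. Satisfied.
Quorum: 10% of 2,356 = 235.60, rounded up to 236; 238 present. Satisfied.
Vote: requires two-thirds of the votes cast (238 − 29 abstaining = 209); 2/3 of 209 = 139.33, rounded up to 140, so 140 needed; 181 in favor. Satisfied.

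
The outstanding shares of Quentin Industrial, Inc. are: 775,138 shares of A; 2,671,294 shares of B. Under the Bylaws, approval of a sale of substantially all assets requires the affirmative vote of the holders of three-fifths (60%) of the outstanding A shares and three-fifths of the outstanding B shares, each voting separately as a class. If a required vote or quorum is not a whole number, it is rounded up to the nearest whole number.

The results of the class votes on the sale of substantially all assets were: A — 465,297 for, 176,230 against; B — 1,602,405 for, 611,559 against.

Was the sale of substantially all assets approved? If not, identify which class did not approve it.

A: 3/5 of 775138 = 465082.80, rounded up to 465083; 465,083 required, 465,297 in favor — approved.
B: 3/5 of 2671294 = 1602776.40, rounded up to 1602777; 1,602,777 required, 1,602,405 in favor — not approved.

Not approved — the B shares did not give the required vote.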